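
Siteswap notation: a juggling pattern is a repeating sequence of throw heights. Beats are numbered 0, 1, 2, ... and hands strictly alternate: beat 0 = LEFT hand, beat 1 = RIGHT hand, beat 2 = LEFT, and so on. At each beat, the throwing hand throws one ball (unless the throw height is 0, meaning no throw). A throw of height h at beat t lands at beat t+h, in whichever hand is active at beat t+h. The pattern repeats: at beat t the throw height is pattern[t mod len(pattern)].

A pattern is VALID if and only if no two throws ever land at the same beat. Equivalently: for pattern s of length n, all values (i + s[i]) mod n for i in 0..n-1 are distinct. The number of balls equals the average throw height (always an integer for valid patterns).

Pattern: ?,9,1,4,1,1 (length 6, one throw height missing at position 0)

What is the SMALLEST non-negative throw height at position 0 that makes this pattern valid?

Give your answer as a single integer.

i=0: s[i]=? (unknown)
i=1: (1 + 9) mod 6 = 4
i=2: (2 + 1) mod 6 = 3
i=3: (3 + 4) mod 6 = 1
i=4: (4 + 1) mod 6 = 5
i=5: (5 + 1) mod 6 = 0
Known residues: [0, 1, 3, 4, 5]; need a permutation of 0..5, so missing residue r = 2
Need (0 + s) mod 6 = 2; smallest s = (2 - 0) mod 6 = 2

Answer: 2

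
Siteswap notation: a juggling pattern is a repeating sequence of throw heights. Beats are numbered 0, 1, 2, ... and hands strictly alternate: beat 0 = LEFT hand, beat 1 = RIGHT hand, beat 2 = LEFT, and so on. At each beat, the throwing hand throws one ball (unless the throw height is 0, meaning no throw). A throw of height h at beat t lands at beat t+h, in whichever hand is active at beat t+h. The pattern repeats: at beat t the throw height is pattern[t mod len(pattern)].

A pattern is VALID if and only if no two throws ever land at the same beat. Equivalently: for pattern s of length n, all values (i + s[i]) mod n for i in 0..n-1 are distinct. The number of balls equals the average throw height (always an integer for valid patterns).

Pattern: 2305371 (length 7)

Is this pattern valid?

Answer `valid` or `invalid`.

i=0: (i + s[i]) mod n = (0 + 2) mod 7 = 2
i=1: (i + s[i]) mod n = (1 + 3) mod 7 = 4
i=2: (i + s[i]) mod n = (2 + 0) mod 7 = 2
i=3: (i + s[i]) mod n = (3 + 5) mod 7 = 1
i=4: (i + s[i]) mod n = (4 + 3) mod 7 = 0
i=5: (i + s[i]) mod n = (5 + 7) mod 7 = 5
i=6: (i + s[i]) mod n = (6 + 1) mod 7 = 0
Residues: [2, 4, 2, 1, 0, 5, 0], distinct: False

Answer: invalid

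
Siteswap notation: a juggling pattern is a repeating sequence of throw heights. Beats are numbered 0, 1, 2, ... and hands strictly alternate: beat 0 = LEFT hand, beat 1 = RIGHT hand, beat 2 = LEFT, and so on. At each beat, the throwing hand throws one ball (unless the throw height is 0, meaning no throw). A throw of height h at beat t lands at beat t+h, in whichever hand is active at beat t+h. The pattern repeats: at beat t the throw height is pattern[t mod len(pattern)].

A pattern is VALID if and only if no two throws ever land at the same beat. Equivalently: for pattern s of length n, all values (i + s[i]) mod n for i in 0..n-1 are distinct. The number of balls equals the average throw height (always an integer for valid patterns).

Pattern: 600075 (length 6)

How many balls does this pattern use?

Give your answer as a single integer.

Pattern = [6, 0, 0, 0, 7, 5], length n = 6
  position 0: throw height = 6, running sum = 6
  position 1: throw height = 0, running sum = 6
  position 2: throw height = 0, running sum = 6
  position 3: throw height = 0, running sum = 6
  position 4: throw height = 7, running sum = 13
  position 5: throw height = 5, running sum = 18
Total sum = 18; balls = sum / n = 18 / 6 = 3

Answer: 3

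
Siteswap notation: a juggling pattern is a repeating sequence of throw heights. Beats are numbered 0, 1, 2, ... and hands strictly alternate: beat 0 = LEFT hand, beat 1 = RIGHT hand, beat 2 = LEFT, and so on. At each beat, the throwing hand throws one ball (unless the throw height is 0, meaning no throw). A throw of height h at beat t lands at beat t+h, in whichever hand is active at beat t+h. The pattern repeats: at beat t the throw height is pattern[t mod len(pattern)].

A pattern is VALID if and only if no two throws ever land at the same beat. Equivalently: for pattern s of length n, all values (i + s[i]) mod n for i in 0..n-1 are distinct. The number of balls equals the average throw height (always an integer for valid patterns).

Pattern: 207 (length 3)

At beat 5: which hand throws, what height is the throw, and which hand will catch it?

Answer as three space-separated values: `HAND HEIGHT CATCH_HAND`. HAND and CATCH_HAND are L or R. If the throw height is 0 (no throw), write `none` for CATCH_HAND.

Beat 5: 5 mod 2 = 1, so hand = R
Throw height = pattern[5 mod 3] = pattern[2] = 7
Lands at beat 5+7=12, 12 mod 2 = 0, so catch hand = L

Answer: R 7 L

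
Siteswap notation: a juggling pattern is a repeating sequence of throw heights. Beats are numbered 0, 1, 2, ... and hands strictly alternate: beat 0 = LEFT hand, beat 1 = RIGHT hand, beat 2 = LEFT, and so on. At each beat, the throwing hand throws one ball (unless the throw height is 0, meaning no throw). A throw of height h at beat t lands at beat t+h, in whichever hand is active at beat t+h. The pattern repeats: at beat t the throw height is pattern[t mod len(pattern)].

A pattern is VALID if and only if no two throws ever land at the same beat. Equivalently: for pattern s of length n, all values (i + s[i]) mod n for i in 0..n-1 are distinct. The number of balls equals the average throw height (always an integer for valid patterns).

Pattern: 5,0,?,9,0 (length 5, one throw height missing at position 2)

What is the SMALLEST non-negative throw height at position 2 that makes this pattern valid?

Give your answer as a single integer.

Answer: 1

Derivation:
i=0: (0 + 5) mod 5 = 0
i=1: (1 + 0) mod 5 = 1
i=2: s[i]=? (unknown)
i=3: (3 + 9) mod 5 = 2
i=4: (4 + 0) mod 5 = 4
Known residues: [0, 1, 2, 4]; need a permutation of 0..4, so missing residue r = 3
Need (2 + s) mod 5 = 3; smallest s = (3 - 2) mod 5 = 1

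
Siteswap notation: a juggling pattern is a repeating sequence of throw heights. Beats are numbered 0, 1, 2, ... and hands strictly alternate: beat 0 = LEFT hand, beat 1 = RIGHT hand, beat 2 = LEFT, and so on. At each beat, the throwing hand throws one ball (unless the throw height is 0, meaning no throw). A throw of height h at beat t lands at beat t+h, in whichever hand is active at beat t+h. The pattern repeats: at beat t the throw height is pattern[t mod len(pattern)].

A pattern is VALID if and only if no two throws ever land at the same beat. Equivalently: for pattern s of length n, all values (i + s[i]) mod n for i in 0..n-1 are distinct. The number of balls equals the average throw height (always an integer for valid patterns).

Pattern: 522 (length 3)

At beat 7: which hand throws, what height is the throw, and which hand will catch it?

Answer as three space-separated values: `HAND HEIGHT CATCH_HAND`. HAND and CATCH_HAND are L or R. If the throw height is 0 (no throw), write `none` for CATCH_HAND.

Answer: R 2 R

Derivation:
Beat 7: 7 mod 2 = 1, so hand = R
Throw height = pattern[7 mod 3] = pattern[1] = 2
Lands at beat 7+2=9, 9 mod 2 = 1, so catch hand = R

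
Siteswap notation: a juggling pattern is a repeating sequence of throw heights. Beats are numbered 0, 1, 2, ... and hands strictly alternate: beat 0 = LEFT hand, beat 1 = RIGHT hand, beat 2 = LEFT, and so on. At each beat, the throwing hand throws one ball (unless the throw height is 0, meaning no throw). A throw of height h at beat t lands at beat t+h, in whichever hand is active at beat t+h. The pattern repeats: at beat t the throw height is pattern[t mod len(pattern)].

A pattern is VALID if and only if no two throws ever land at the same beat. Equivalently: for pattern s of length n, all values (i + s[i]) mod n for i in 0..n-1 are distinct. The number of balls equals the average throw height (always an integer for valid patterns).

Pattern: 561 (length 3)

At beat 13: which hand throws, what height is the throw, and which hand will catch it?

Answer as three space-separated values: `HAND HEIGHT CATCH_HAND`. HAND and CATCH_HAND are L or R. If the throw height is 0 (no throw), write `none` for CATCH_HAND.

Beat 13: 13 mod 2 = 1, so hand = R
Throw height = pattern[13 mod 3] = pattern[1] = 6
Lands at beat 13+6=19, 19 mod 2 = 1, so catch hand = R

Answer: R 6 R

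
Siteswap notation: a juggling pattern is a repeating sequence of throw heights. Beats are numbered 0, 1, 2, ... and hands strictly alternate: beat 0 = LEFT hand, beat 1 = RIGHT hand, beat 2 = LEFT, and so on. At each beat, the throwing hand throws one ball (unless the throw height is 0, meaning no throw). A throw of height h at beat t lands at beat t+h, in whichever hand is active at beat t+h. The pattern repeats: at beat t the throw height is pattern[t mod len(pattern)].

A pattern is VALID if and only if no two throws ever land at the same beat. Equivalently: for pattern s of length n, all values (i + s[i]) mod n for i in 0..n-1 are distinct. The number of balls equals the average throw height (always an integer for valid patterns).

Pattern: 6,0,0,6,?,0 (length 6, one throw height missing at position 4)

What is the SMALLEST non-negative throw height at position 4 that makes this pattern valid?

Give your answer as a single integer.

i=0: (0 + 6) mod 6 = 0
i=1: (1 + 0) mod 6 = 1
i=2: (2 + 0) mod 6 = 2
i=3: (3 + 6) mod 6 = 3
i=4: s[i]=? (unknown)
i=5: (5 + 0) mod 6 = 5
Known residues: [0, 1, 2, 3, 5]; need a permutation of 0..5, so missing residue r = 4
Need (4 + s) mod 6 = 4; smallest s = (4 - 4) mod 6 = 0

Answer: 0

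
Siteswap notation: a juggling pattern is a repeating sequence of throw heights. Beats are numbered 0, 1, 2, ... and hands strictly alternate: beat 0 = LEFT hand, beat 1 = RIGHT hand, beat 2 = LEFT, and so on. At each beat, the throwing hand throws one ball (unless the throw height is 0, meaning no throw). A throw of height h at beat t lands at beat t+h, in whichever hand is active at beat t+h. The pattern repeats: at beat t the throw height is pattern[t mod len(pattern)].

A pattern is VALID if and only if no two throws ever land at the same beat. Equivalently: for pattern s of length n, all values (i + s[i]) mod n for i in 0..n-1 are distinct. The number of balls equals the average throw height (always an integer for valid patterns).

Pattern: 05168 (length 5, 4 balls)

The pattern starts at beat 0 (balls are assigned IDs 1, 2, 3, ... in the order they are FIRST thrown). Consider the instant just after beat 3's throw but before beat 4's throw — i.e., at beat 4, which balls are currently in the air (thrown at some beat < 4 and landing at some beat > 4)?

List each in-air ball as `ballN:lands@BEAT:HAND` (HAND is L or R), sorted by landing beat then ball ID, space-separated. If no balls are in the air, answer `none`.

Answer: ball1:lands@6:L ball2:lands@9:R

Derivation:
Beat 1 (R): throw ball1 h=5 -> lands@6:L; in-air after throw: [b1@6:L]
Beat 2 (L): throw ball2 h=1 -> lands@3:R; in-air after throw: [b2@3:R b1@6:L]
Beat 3 (R): throw ball2 h=6 -> lands@9:R; in-air after throw: [b1@6:L b2@9:R]
Beat 4 (L): throw ball3 h=8 -> lands@12:L; in-air after throw: [b1@6:L b2@9:R b3@12:L]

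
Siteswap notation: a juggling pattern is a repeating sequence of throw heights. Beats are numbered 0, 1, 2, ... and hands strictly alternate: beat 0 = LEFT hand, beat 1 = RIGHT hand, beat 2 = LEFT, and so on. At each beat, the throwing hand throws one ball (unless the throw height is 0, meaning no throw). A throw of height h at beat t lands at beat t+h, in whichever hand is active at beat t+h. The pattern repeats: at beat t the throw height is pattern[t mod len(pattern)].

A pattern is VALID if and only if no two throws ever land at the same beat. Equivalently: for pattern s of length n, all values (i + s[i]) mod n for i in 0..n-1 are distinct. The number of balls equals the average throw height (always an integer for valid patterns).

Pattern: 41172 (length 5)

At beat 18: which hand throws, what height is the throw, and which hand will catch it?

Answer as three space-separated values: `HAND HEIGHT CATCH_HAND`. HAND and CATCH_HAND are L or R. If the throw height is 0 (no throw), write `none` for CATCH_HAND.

Answer: L 7 R

Derivation:
Beat 18: 18 mod 2 = 0, so hand = L
Throw height = pattern[18 mod 5] = pattern[3] = 7
Lands at beat 18+7=25, 25 mod 2 = 1, so catch hand = R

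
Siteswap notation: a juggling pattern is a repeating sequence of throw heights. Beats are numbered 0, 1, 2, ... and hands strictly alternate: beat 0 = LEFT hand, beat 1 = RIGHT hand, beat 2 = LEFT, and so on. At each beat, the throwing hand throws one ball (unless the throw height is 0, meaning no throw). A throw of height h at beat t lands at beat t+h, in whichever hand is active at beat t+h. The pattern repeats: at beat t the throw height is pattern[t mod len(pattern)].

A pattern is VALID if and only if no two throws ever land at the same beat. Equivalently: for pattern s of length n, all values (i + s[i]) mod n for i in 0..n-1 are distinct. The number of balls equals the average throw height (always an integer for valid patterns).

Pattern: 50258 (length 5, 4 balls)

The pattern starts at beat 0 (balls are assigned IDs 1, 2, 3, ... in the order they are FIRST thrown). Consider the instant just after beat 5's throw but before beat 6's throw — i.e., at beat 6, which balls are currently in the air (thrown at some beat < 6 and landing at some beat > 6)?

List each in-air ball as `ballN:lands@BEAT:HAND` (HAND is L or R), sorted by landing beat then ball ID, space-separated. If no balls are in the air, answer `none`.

Beat 0 (L): throw ball1 h=5 -> lands@5:R; in-air after throw: [b1@5:R]
Beat 2 (L): throw ball2 h=2 -> lands@4:L; in-air after throw: [b2@4:L b1@5:R]
Beat 3 (R): throw ball3 h=5 -> lands@8:L; in-air after throw: [b2@4:L b1@5:R b3@8:L]
Beat 4 (L): throw ball2 h=8 -> lands@12:L; in-air after throw: [b1@5:R b3@8:L b2@12:L]
Beat 5 (R): throw ball1 h=5 -> lands@10:L; in-air after throw: [b3@8:L b1@10:L b2@12:L]

Answer: ball3:lands@8:L ball1:lands@10:L ball2:lands@12:L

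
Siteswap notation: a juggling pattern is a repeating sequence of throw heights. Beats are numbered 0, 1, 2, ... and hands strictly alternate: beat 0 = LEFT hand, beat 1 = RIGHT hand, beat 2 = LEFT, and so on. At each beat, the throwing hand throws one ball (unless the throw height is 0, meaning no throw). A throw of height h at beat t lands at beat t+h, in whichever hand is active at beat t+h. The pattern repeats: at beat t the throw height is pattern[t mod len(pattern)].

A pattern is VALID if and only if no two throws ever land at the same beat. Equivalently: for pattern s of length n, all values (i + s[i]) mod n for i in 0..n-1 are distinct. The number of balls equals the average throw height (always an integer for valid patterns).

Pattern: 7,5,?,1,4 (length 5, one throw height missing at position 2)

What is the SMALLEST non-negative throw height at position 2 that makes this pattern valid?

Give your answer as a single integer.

Answer: 3

Derivation:
i=0: (0 + 7) mod 5 = 2
i=1: (1 + 5) mod 5 = 1
i=2: s[i]=? (unknown)
i=3: (3 + 1) mod 5 = 4
i=4: (4 + 4) mod 5 = 3
Known residues: [1, 2, 3, 4]; need a permutation of 0..4, so missing residue r = 0
Need (2 + s) mod 5 = 0; smallest s = (0 - 2) mod 5 = 3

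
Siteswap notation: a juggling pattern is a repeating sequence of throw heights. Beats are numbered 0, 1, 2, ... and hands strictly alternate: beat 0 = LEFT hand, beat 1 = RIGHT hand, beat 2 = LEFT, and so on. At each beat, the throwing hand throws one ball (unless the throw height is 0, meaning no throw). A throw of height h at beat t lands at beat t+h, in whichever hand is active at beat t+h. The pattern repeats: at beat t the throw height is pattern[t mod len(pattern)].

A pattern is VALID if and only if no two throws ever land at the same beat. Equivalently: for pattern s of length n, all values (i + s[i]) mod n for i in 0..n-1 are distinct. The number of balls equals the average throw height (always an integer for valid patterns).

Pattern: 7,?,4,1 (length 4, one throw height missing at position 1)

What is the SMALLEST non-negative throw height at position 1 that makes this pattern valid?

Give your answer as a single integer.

Answer: 0

Derivation:
i=0: (0 + 7) mod 4 = 3
i=1: s[i]=? (unknown)
i=2: (2 + 4) mod 4 = 2
i=3: (3 + 1) mod 4 = 0
Known residues: [0, 2, 3]; need a permutation of 0..3, so missing residue r = 1
Need (1 + s) mod 4 = 1; smallest s = (1 - 1) mod 4 = 0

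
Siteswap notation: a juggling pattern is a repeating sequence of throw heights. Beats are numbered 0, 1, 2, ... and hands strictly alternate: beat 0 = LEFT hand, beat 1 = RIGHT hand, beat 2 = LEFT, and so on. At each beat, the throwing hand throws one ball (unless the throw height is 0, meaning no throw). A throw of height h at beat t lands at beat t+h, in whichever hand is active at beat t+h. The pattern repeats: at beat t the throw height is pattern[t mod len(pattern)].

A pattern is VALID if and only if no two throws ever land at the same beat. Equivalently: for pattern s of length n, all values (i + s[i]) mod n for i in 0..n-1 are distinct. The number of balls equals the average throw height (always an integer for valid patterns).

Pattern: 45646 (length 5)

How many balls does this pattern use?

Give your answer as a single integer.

Pattern = [4, 5, 6, 4, 6], length n = 5
  position 0: throw height = 4, running sum = 4
  position 1: throw height = 5, running sum = 9
  position 2: throw height = 6, running sum = 15
  position 3: throw height = 4, running sum = 19
  position 4: throw height = 6, running sum = 25
Total sum = 25; balls = sum / n = 25 / 5 = 5

Answer: 5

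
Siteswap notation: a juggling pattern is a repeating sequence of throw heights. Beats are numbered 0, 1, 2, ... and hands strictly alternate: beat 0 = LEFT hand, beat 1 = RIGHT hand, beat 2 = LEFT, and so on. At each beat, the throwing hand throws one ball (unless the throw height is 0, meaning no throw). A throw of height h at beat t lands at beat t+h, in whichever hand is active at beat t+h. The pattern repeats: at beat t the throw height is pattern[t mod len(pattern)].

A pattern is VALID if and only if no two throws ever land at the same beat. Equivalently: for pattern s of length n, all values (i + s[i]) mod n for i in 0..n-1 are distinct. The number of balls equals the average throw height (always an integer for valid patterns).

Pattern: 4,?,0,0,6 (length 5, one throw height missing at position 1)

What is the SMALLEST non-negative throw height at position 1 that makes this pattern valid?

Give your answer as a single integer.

Answer: 0

Derivation:
i=0: (0 + 4) mod 5 = 4
i=1: s[i]=? (unknown)
i=2: (2 + 0) mod 5 = 2
i=3: (3 + 0) mod 5 = 3
i=4: (4 + 6) mod 5 = 0
Known residues: [0, 2, 3, 4]; need a permutation of 0..4, so missing residue r = 1
Need (1 + s) mod 5 = 1; smallest s = (1 - 1) mod 5 = 0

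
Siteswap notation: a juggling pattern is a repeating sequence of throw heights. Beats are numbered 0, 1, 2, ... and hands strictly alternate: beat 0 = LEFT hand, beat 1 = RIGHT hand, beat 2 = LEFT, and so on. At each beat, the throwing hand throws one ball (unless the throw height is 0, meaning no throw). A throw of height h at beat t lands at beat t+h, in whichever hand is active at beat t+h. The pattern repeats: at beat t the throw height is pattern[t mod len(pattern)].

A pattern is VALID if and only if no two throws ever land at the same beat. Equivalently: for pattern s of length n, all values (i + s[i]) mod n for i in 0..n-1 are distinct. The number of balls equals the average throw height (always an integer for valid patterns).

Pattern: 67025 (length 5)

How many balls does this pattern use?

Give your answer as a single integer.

Answer: 4

Derivation:
Pattern = [6, 7, 0, 2, 5], length n = 5
  position 0: throw height = 6, running sum = 6
  position 1: throw height = 7, running sum = 13
  position 2: throw height = 0, running sum = 13
  position 3: throw height = 2, running sum = 15
  position 4: throw height = 5, running sum = 20
Total sum = 20; balls = sum / n = 20 / 5 = 4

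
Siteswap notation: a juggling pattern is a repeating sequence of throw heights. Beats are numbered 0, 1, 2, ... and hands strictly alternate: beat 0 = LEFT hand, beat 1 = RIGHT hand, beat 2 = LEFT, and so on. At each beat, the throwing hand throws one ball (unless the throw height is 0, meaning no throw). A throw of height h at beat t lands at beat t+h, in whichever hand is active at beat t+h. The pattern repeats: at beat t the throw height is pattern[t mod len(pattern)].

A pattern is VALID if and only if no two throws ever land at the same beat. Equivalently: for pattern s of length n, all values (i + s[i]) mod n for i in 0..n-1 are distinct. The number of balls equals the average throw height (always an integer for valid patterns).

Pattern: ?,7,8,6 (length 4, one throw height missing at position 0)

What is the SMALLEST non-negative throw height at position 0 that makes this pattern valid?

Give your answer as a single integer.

Answer: 3

Derivation:
i=0: s[i]=? (unknown)
i=1: (1 + 7) mod 4 = 0
i=2: (2 + 8) mod 4 = 2
i=3: (3 + 6) mod 4 = 1
Known residues: [0, 1, 2]; need a permutation of 0..3, so missing residue r = 3
Need (0 + s) mod 4 = 3; smallest s = (3 - 0) mod 4 = 3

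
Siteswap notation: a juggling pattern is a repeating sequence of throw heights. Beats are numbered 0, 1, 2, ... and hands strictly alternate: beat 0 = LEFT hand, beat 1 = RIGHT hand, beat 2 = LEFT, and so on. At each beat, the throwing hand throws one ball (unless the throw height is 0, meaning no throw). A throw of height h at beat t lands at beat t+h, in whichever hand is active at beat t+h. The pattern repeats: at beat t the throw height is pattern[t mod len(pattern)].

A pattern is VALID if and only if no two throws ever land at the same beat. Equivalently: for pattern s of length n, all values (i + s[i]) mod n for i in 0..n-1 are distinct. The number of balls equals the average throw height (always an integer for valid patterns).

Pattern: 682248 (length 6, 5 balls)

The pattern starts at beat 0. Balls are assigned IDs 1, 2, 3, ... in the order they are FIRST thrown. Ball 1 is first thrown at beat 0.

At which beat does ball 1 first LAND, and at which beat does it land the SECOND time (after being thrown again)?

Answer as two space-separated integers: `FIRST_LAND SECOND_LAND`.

Beat 0 (L): throw ball1 h=6 -> lands@6:L; in-air after throw: [b1@6:L]
Beat 1 (R): throw ball2 h=8 -> lands@9:R; in-air after throw: [b1@6:L b2@9:R]
Beat 2 (L): throw ball3 h=2 -> lands@4:L; in-air after throw: [b3@4:L b1@6:L b2@9:R]
Beat 3 (R): throw ball4 h=2 -> lands@5:R; in-air after throw: [b3@4:L b4@5:R b1@6:L b2@9:R]
Beat 4 (L): throw ball3 h=4 -> lands@8:L; in-air after throw: [b4@5:R b1@6:L b3@8:L b2@9:R]
Beat 5 (R): throw ball4 h=8 -> lands@13:R; in-air after throw: [b1@6:L b3@8:L b2@9:R b4@13:R]
Beat 6 (L): throw ball1 h=6 -> lands@12:L; in-air after throw: [b3@8:L b2@9:R b1@12:L b4@13:R]
Beat 7 (R): throw ball5 h=8 -> lands@15:R; in-air after throw: [b3@8:L b2@9:R b1@12:L b4@13:R b5@15:R]
Beat 8 (L): throw ball3 h=2 -> lands@10:L; in-air after throw: [b2@9:R b3@10:L b1@12:L b4@13:R b5@15:R]
Beat 9 (R): throw ball2 h=2 -> lands@11:R; in-air after throw: [b3@10:L b2@11:R b1@12:L b4@13:R b5@15:R]
Beat 10 (L): throw ball3 h=4 -> lands@14:L; in-air after throw: [b2@11:R b1@12:L b4@13:R b3@14:L b5@15:R]
Beat 11 (R): throw ball2 h=8 -> lands@19:R; in-air after throw: [b1@12:L b4@13:R b3@14:L b5@15:R b2@19:R]
Beat 12 (L): throw ball1 h=6 -> lands@18:L; in-air after throw: [b4@13:R b3@14:L b5@15:R b1@18:L b2@19:R]
Ball 1: thrown@0 h=6 -> first land @6; rethrown@6 h=6 -> second land @12

Answer: 6 12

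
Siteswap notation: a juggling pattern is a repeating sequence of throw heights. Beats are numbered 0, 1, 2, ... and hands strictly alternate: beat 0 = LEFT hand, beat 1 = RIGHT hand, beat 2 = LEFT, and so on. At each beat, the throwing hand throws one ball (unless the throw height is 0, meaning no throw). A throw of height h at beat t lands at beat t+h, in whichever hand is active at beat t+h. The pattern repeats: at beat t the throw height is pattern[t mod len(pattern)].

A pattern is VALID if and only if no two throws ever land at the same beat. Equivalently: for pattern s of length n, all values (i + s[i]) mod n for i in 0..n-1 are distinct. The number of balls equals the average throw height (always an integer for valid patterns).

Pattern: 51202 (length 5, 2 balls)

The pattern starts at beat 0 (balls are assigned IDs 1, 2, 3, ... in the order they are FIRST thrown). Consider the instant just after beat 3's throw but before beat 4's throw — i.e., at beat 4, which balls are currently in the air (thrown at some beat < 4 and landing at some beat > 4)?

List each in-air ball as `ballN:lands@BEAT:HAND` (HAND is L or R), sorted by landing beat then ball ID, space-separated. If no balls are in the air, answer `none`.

Beat 0 (L): throw ball1 h=5 -> lands@5:R; in-air after throw: [b1@5:R]
Beat 1 (R): throw ball2 h=1 -> lands@2:L; in-air after throw: [b2@2:L b1@5:R]
Beat 2 (L): throw ball2 h=2 -> lands@4:L; in-air after throw: [b2@4:L b1@5:R]
Beat 4 (L): throw ball2 h=2 -> lands@6:L; in-air after throw: [b1@5:R b2@6:L]

Answer: ball1:lands@5:R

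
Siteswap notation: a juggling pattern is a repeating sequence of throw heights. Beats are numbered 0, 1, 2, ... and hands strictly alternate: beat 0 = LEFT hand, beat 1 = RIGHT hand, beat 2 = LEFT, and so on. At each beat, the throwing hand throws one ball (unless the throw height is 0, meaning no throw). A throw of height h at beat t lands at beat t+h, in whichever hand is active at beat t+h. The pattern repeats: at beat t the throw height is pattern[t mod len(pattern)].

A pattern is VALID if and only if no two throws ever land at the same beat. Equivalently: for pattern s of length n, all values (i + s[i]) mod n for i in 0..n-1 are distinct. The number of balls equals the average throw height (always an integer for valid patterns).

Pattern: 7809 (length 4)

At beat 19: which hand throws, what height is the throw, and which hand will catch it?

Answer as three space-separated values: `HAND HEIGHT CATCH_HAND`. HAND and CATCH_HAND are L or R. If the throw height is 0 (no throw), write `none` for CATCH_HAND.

Answer: R 9 L

Derivation:
Beat 19: 19 mod 2 = 1, so hand = R
Throw height = pattern[19 mod 4] = pattern[3] = 9
Lands at beat 19+9=28, 28 mod 2 = 0, so catch hand = L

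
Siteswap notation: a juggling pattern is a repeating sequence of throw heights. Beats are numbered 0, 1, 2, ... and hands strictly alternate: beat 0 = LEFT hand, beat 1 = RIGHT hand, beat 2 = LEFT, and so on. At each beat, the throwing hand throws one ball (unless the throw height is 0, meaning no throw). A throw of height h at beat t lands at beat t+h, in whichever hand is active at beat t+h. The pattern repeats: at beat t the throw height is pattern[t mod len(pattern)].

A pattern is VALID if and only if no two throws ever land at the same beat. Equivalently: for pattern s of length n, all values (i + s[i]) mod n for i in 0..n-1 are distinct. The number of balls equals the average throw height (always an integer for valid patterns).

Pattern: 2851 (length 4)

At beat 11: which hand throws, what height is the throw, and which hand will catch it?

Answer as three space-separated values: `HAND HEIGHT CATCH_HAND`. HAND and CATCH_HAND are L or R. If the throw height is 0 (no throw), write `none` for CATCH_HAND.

Beat 11: 11 mod 2 = 1, so hand = R
Throw height = pattern[11 mod 4] = pattern[3] = 1
Lands at beat 11+1=12, 12 mod 2 = 0, so catch hand = L

Answer: R 1 L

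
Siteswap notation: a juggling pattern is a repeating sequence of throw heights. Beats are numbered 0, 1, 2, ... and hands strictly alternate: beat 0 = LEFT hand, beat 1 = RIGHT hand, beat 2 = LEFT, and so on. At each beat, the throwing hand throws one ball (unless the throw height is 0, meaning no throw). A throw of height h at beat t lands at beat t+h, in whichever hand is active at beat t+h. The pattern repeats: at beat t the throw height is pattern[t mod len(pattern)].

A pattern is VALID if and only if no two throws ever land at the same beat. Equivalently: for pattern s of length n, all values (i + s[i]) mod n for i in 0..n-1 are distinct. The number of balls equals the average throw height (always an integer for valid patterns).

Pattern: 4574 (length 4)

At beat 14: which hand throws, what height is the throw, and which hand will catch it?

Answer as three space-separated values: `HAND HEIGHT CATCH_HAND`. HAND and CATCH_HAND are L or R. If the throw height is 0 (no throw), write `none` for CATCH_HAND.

Beat 14: 14 mod 2 = 0, so hand = L
Throw height = pattern[14 mod 4] = pattern[2] = 7
Lands at beat 14+7=21, 21 mod 2 = 1, so catch hand = R

Answer: L 7 R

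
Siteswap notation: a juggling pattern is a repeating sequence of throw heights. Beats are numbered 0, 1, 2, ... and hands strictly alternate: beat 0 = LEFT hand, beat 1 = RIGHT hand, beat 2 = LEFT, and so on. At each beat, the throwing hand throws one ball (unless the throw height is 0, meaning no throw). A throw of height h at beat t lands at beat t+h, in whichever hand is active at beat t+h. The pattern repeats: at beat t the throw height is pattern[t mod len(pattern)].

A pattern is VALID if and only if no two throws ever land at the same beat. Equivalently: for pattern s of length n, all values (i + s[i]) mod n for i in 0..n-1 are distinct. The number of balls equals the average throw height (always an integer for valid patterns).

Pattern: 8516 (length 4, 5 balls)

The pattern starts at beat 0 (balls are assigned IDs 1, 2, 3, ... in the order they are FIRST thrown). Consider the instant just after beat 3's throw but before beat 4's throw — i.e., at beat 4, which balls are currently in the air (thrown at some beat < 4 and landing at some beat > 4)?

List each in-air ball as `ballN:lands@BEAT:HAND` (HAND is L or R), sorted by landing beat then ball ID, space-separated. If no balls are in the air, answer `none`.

Answer: ball2:lands@6:L ball1:lands@8:L ball3:lands@9:R

Derivation:
Beat 0 (L): throw ball1 h=8 -> lands@8:L; in-air after throw: [b1@8:L]
Beat 1 (R): throw ball2 h=5 -> lands@6:L; in-air after throw: [b2@6:L b1@8:L]
Beat 2 (L): throw ball3 h=1 -> lands@3:R; in-air after throw: [b3@3:R b2@6:L b1@8:L]
Beat 3 (R): throw ball3 h=6 -> lands@9:R; in-air after throw: [b2@6:L b1@8:L b3@9:R]
Beat 4 (L): throw ball4 h=8 -> lands@12:L; in-air after throw: [b2@6:L b1@8:L b3@9:R b4@12:L]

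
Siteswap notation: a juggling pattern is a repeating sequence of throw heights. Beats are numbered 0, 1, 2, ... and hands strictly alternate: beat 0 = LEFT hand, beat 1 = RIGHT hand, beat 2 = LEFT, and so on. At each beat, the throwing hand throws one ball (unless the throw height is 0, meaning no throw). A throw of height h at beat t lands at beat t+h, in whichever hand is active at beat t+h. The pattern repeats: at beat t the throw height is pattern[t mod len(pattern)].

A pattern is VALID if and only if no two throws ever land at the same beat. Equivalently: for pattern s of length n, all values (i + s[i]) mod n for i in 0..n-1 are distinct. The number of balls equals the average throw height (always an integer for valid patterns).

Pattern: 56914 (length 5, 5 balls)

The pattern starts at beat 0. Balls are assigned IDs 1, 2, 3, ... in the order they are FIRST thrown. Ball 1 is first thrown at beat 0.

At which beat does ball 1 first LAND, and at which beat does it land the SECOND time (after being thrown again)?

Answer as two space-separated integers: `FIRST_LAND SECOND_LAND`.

Answer: 5 10

Derivation:
Beat 0 (L): throw ball1 h=5 -> lands@5:R; in-air after throw: [b1@5:R]
Beat 1 (R): throw ball2 h=6 -> lands@7:R; in-air after throw: [b1@5:R b2@7:R]
Beat 2 (L): throw ball3 h=9 -> lands@11:R; in-air after throw: [b1@5:R b2@7:R b3@11:R]
Beat 3 (R): throw ball4 h=1 -> lands@4:L; in-air after throw: [b4@4:L b1@5:R b2@7:R b3@11:R]
Beat 4 (L): throw ball4 h=4 -> lands@8:L; in-air after throw: [b1@5:R b2@7:R b4@8:L b3@11:R]
Beat 5 (R): throw ball1 h=5 -> lands@10:L; in-air after throw: [b2@7:R b4@8:L b1@10:L b3@11:R]
Beat 6 (L): throw ball5 h=6 -> lands@12:L; in-air after throw: [b2@7:R b4@8:L b1@10:L b3@11:R b5@12:L]
Beat 7 (R): throw ball2 h=9 -> lands@16:L; in-air after throw: [b4@8:L b1@10:L b3@11:R b5@12:L b2@16:L]
Beat 8 (L): throw ball4 h=1 -> lands@9:R; in-air after throw: [b4@9:R b1@10:L b3@11:R b5@12:L b2@16:L]
Beat 9 (R): throw ball4 h=4 -> lands@13:R; in-air after throw: [b1@10:L b3@11:R b5@12:L b4@13:R b2@16:L]
Beat 10 (L): throw ball1 h=5 -> lands@15:R; in-air after throw: [b3@11:R b5@12:L b4@13:R b1@15:R b2@16:L]
Ball 1: thrown@0 h=5 -> first land @5; rethrown@5 h=5 -> second land @10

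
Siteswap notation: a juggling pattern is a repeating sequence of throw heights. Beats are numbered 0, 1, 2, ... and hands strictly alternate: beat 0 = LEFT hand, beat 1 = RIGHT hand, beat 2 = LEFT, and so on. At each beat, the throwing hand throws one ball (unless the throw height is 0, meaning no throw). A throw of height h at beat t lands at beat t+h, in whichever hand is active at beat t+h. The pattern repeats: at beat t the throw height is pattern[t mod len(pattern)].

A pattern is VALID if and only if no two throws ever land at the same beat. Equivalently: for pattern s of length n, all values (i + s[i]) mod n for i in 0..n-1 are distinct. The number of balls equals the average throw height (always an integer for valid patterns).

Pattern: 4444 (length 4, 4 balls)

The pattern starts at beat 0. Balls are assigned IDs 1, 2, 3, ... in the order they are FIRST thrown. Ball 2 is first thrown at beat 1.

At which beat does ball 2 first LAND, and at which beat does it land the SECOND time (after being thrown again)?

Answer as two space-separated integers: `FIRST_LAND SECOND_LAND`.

Beat 0 (L): throw ball1 h=4 -> lands@4:L; in-air after throw: [b1@4:L]
Beat 1 (R): throw ball2 h=4 -> lands@5:R; in-air after throw: [b1@4:L b2@5:R]
Beat 2 (L): throw ball3 h=4 -> lands@6:L; in-air after throw: [b1@4:L b2@5:R b3@6:L]
Beat 3 (R): throw ball4 h=4 -> lands@7:R; in-air after throw: [b1@4:L b2@5:R b3@6:L b4@7:R]
Beat 4 (L): throw ball1 h=4 -> lands@8:L; in-air after throw: [b2@5:R b3@6:L b4@7:R b1@8:L]
Beat 5 (R): throw ball2 h=4 -> lands@9:R; in-air after throw: [b3@6:L b4@7:R b1@8:L b2@9:R]
Beat 6 (L): throw ball3 h=4 -> lands@10:L; in-air after throw: [b4@7:R b1@8:L b2@9:R b3@10:L]
Beat 7 (R): throw ball4 h=4 -> lands@11:R; in-air after throw: [b1@8:L b2@9:R b3@10:L b4@11:R]
Beat 8 (L): throw ball1 h=4 -> lands@12:L; in-air after throw: [b2@9:R b3@10:L b4@11:R b1@12:L]
Beat 9 (R): throw ball2 h=4 -> lands@13:R; in-air after throw: [b3@10:L b4@11:R b1@12:L b2@13:R]
Ball 2: thrown@1 h=4 -> first land @5; rethrown@5 h=4 -> second land @9

Answer: 5 9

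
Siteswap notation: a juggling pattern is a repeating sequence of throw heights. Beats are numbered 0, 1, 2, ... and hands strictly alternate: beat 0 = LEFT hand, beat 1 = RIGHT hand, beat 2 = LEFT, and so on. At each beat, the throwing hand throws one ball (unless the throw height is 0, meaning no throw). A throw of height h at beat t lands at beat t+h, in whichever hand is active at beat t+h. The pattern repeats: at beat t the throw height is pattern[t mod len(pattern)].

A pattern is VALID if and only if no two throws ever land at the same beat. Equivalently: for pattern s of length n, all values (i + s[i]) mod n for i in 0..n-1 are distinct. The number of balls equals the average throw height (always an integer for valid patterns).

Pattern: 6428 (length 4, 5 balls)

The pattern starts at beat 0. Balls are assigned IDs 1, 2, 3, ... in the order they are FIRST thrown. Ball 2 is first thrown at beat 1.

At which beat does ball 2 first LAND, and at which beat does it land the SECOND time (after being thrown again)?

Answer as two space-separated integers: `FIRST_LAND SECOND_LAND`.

Answer: 5 9

Derivation:
Beat 0 (L): throw ball1 h=6 -> lands@6:L; in-air after throw: [b1@6:L]
Beat 1 (R): throw ball2 h=4 -> lands@5:R; in-air after throw: [b2@5:R b1@6:L]
Beat 2 (L): throw ball3 h=2 -> lands@4:L; in-air after throw: [b3@4:L b2@5:R b1@6:L]
Beat 3 (R): throw ball4 h=8 -> lands@11:R; in-air after throw: [b3@4:L b2@5:R b1@6:L b4@11:R]
Beat 4 (L): throw ball3 h=6 -> lands@10:L; in-air after throw: [b2@5:R b1@6:L b3@10:L b4@11:R]
Beat 5 (R): throw ball2 h=4 -> lands@9:R; in-air after throw: [b1@6:L b2@9:R b3@10:L b4@11:R]
Beat 6 (L): throw ball1 h=2 -> lands@8:L; in-air after throw: [b1@8:L b2@9:R b3@10:L b4@11:R]
Beat 7 (R): throw ball5 h=8 -> lands@15:R; in-air after throw: [b1@8:L b2@9:R b3@10:L b4@11:R b5@15:R]
Beat 8 (L): throw ball1 h=6 -> lands@14:L; in-air after throw: [b2@9:R b3@10:L b4@11:R b1@14:L b5@15:R]
Beat 9 (R): throw ball2 h=4 -> lands@13:R; in-air after throw: [b3@10:L b4@11:R b2@13:R b1@14:L b5@15:R]
Ball 2: thrown@1 h=4 -> first land @5; rethrown@5 h=4 -> second land @9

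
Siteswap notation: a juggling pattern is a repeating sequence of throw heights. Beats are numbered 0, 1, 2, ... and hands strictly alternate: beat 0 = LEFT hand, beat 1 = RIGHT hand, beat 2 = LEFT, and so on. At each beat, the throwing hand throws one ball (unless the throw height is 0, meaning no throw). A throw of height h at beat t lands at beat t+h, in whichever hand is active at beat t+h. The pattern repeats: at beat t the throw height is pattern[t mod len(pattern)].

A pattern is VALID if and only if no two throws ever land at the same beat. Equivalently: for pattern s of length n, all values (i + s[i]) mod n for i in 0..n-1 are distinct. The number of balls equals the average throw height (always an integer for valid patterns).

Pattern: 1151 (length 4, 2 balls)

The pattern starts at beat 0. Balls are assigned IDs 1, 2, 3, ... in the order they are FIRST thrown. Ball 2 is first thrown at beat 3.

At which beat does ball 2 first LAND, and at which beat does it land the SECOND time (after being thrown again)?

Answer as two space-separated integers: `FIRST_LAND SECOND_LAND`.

Answer: 4 5

Derivation:
Beat 0 (L): throw ball1 h=1 -> lands@1:R; in-air after throw: [b1@1:R]
Beat 1 (R): throw ball1 h=1 -> lands@2:L; in-air after throw: [b1@2:L]
Beat 2 (L): throw ball1 h=5 -> lands@7:R; in-air after throw: [b1@7:R]
Beat 3 (R): throw ball2 h=1 -> lands@4:L; in-air after throw: [b2@4:L b1@7:R]
Beat 4 (L): throw ball2 h=1 -> lands@5:R; in-air after throw: [b2@5:R b1@7:R]
Beat 5 (R): throw ball2 h=1 -> lands@6:L; in-air after throw: [b2@6:L b1@7:R]
Ball 2: thrown@3 h=1 -> first land @4; rethrown@4 h=1 -> second land @5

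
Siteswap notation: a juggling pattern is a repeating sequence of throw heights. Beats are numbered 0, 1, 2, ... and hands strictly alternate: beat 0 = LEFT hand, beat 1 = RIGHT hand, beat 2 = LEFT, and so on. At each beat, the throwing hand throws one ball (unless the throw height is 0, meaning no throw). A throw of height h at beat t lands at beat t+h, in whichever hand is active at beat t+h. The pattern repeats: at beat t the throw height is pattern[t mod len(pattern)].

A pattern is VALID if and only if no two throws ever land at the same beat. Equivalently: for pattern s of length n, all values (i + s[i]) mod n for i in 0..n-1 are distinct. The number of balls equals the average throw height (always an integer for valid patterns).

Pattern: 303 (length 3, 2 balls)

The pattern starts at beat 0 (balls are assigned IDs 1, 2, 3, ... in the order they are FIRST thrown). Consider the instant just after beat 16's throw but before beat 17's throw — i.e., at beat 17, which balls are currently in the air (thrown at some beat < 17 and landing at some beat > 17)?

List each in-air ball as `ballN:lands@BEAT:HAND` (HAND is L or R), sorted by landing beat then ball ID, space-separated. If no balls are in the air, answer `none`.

Answer: ball1:lands@18:L

Derivation:
Beat 0 (L): throw ball1 h=3 -> lands@3:R; in-air after throw: [b1@3:R]
Beat 2 (L): throw ball2 h=3 -> lands@5:R; in-air after throw: [b1@3:R b2@5:R]
Beat 3 (R): throw ball1 h=3 -> lands@6:L; in-air after throw: [b2@5:R b1@6:L]
Beat 5 (R): throw ball2 h=3 -> lands@8:L; in-air after throw: [b1@6:L b2@8:L]
Beat 6 (L): throw ball1 h=3 -> lands@9:R; in-air after throw: [b2@8:L b1@9:R]
Beat 8 (L): throw ball2 h=3 -> lands@11:R; in-air after throw: [b1@9:R b2@11:R]
Beat 9 (R): throw ball1 h=3 -> lands@12:L; in-air after throw: [b2@11:R b1@12:L]
Beat 11 (R): throw ball2 h=3 -> lands@14:L; in-air after throw: [b1@12:L b2@14:L]
Beat 12 (L): throw ball1 h=3 -> lands@15:R; in-air after throw: [b2@14:L b1@15:R]
Beat 14 (L): throw ball2 h=3 -> lands@17:R; in-air after throw: [b1@15:R b2@17:R]
Beat 15 (R): throw ball1 h=3 -> lands@18:L; in-air after throw: [b2@17:R b1@18:L]
Beat 17 (R): throw ball2 h=3 -> lands@20:L; in-air after throw: [b1@18:L b2@20:L]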